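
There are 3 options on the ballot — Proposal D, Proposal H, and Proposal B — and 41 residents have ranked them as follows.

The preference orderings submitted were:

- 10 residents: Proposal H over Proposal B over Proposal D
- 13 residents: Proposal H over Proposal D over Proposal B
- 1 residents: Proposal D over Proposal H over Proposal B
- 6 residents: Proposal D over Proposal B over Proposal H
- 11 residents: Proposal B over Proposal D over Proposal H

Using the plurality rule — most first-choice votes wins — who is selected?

Proposal H

First-place vote totals:
  Proposal D: 7
  Proposal H: 23
  Proposal B: 11
Proposal H has the most first-place votes.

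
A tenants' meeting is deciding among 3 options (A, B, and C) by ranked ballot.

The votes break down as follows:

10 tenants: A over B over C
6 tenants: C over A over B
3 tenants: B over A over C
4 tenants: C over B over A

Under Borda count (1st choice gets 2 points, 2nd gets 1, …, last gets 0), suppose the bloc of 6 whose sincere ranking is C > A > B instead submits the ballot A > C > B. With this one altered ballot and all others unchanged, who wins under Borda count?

A

Borda totals with the altered ballot: A 35, B 20, C 14.
The winner is unchanged: still A.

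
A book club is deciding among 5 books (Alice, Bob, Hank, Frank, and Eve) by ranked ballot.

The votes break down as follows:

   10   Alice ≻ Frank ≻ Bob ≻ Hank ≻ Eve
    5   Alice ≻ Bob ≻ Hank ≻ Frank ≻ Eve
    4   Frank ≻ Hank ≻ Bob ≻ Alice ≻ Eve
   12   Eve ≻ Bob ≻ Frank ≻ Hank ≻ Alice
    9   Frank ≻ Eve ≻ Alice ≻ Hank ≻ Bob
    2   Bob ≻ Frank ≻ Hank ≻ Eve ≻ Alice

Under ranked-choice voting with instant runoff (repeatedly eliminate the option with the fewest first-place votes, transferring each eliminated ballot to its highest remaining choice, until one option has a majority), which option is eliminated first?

Hank

Round 1: Alice 15, Frank 13, Eve 12, Bob 2, Hank 0. Hank has the fewest and is eliminated.
Round 2: Alice 15, Frank 13, Eve 12, Bob 2. Bob has the fewest and is eliminated.
Round 3: Alice 15, Frank 15, Eve 12. Eve has the fewest and is eliminated.
Round 4: Frank 27, Alice 15. Frank has a majority.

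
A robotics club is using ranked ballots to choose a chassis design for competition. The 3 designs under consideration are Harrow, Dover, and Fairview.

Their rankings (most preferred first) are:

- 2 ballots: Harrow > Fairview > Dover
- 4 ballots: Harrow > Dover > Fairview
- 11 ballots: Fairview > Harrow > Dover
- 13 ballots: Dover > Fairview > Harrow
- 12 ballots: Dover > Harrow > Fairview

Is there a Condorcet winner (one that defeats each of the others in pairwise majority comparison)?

Yes

Head-to-head results (42 voters total):
Harrow vs Dover: Dover wins 25–17.
Harrow vs Fairview: Fairview wins 24–18.
Dover vs Fairview: Dover wins 29–13.
Dover beats each rival — Harrow (25–17), Fairview (29–13) — so Dover is the Condorcet winner.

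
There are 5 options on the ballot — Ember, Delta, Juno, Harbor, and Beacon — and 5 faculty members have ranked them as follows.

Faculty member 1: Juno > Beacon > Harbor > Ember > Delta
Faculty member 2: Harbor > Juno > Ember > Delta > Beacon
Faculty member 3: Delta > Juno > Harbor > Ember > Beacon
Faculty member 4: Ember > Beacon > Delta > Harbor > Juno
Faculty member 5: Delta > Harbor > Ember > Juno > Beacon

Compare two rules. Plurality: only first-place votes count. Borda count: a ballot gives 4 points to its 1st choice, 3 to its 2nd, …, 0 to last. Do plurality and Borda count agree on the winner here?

No

Plurality first-place counts: Ember 1, Delta 2, Juno 1, Harbor 1, Beacon 0 → Delta.
Borda totals: Ember 10, Delta 11, Juno 11, Harbor 12, Beacon 6 → Harbor.
The two rules disagree: plurality picks Delta, Borda picks Harbor.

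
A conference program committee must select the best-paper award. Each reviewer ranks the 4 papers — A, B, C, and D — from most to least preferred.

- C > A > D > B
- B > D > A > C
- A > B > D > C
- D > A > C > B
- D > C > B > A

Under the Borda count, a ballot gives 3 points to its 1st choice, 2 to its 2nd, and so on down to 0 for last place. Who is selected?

Borda scores:
  A: 2 + 1 + 3 + 2 + 0 = 8
  B: 0 + 3 + 2 + 0 + 1 = 6
  C: 3 + 0 + 0 + 1 + 2 = 6
  D: 1 + 2 + 1 + 3 + 3 = 10
D has the highest total.

D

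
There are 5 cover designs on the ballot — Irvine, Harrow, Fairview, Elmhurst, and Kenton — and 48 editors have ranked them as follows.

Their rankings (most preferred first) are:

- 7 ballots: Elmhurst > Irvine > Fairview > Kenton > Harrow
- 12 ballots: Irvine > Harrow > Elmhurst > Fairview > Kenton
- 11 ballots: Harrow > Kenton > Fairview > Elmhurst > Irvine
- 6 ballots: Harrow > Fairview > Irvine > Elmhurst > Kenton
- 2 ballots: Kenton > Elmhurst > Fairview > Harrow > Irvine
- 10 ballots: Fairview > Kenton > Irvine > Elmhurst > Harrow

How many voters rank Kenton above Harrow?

Ballots ranking Kenton above Harrow: 7+2+10 = 19.
Ballots ranking Harrow above Kenton: 12+11+6 = 29.
So 19 of 48 voters prefer Kenton to Harrow.

19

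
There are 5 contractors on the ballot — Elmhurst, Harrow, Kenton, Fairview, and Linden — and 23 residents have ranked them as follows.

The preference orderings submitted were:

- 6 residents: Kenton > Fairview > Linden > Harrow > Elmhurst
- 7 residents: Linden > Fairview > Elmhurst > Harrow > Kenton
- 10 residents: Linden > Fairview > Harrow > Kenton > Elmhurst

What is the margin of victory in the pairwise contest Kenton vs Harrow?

11

Ballots ranking Kenton above Harrow: 6.
Ballots ranking Harrow above Kenton: 7+10 = 17.
Harrow wins 17–6, a margin of 11.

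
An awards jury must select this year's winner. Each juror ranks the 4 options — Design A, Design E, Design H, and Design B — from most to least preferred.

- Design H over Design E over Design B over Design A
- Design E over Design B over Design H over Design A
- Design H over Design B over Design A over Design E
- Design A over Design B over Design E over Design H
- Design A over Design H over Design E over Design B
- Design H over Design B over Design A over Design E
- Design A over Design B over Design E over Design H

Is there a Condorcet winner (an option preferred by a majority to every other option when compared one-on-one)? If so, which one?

Head-to-head results (7 voters total):
Design A vs Design E: Design A wins 5–2.
Design A vs Design H: Design H wins 4–3.
Design A vs Design B: Design B wins 4–3.
Design E vs Design H: Design H wins 4–3.
Design E vs Design B: Design B wins 4–3.
Design H vs Design B: Design H wins 4–3.
Design H beats each rival — Design A (4–3), Design E (4–3), Design B (4–3) — so Design H is the Condorcet winner.

Design H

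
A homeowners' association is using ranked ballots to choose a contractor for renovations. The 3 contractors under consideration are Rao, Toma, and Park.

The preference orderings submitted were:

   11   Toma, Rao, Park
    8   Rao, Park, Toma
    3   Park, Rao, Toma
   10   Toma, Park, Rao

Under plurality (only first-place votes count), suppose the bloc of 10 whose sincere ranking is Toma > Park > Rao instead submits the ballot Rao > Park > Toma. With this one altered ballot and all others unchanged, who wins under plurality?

Rao

First-place totals with the altered ballot: Rao 18, Toma 11, Park 3.
The switch changes the winner from Toma to Rao.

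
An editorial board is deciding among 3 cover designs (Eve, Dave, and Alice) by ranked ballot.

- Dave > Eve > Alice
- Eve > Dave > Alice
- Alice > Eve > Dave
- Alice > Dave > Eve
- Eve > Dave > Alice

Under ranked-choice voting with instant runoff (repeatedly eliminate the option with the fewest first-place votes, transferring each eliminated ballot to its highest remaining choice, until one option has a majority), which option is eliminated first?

Round 1: Eve 2, Alice 2, Dave 1. Dave has the fewest and is eliminated.
Round 2: Eve 3, Alice 2. Eve has a majority.

Dave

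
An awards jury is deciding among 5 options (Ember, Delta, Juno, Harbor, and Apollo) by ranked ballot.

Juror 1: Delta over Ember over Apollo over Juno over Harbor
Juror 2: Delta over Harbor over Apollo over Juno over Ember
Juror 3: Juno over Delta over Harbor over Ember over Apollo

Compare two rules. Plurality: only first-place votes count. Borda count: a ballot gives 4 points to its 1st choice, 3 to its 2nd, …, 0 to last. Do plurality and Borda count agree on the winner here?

Yes

Plurality first-place counts: Ember 0, Delta 2, Juno 1, Harbor 0, Apollo 0 → Delta.
Borda totals: Ember 4, Delta 11, Juno 6, Harbor 5, Apollo 4 → Delta.
The two rules agree on Delta.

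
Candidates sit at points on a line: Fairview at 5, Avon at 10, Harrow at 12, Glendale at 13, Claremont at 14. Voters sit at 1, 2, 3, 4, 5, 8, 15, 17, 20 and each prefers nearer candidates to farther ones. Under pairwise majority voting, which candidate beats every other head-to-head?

With single-peaked preferences on a line, the Condorcet winner is the candidate closest to the median voter.
The median voter (position 5) is closest to Fairview at 5.
Check: Fairview vs Glendale — voters closer to Fairview: 6 of 9.

Fairview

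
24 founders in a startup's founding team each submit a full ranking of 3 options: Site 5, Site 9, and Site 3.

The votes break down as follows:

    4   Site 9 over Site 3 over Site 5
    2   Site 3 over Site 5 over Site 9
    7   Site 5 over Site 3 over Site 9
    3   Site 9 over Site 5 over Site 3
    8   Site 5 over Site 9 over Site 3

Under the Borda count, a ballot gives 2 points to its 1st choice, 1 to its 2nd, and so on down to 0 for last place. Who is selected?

Site 5

Borda scores:
  Site 5: 4·0 + 2·1 + 7·2 + 3·1 + 8·2 = 35
  Site 9: 4·2 + 2·0 + 7·0 + 3·2 + 8·1 = 22
  Site 3: 4·1 + 2·2 + 7·1 + 3·0 + 8·0 = 15
Site 5 has the highest total.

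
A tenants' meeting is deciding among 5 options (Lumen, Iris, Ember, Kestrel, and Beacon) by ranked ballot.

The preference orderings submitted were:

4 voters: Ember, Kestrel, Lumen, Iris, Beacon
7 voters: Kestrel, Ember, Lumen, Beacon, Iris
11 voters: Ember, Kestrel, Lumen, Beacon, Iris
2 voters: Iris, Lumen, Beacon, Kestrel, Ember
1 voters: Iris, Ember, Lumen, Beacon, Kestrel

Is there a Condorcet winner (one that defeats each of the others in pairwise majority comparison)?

Head-to-head results (25 voters total):
Lumen vs Iris: Lumen wins 22–3.
Lumen vs Ember: Ember wins 23–2.
Lumen vs Kestrel: Kestrel wins 22–3.
Lumen vs Beacon: Lumen wins 25–0.
Iris vs Ember: Ember wins 22–3.
Iris vs Kestrel: Kestrel wins 22–3.
Iris vs Beacon: Beacon wins 18–7.
Ember vs Kestrel: Ember wins 16–9.
Ember vs Beacon: Ember wins 23–2.
Kestrel vs Beacon: Kestrel wins 22–3.
Ember beats each rival — Lumen (23–2), Iris (22–3), Kestrel (16–9), Beacon (23–2) — so Ember is the Condorcet winner.

Yes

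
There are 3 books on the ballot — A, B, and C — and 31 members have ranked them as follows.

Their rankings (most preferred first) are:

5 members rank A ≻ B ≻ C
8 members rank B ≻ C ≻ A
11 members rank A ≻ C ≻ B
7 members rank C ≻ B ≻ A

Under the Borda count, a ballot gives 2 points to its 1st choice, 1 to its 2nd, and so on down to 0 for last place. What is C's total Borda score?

Borda scores:
  A: 5·2 + 8·0 + 11·2 + 7·0 = 32
  B: 5·1 + 8·2 + 11·0 + 7·1 = 28
  C: 5·0 + 8·1 + 11·1 + 7·2 = 33

33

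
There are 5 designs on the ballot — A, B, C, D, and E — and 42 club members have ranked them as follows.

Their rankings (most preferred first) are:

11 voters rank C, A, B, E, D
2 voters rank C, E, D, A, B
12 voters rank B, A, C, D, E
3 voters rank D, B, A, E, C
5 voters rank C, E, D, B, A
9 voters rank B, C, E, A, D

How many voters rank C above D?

Ballots ranking C above D: 11+2+12+5+9 = 39.
Ballots ranking D above C: 3.
So 39 of 42 voters prefer C to D.

39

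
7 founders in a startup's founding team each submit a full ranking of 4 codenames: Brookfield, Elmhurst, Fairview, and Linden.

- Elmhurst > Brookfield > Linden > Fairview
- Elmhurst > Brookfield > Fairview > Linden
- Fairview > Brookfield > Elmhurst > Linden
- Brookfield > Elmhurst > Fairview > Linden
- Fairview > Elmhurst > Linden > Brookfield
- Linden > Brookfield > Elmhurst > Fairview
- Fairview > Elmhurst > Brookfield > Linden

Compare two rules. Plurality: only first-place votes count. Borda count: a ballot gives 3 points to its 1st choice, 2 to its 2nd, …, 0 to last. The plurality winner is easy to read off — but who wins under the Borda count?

Plurality first-place counts: Brookfield 1, Elmhurst 2, Fairview 3, Linden 1 → Fairview.
Borda totals: Brookfield 12, Elmhurst 14, Fairview 11, Linden 5 → Elmhurst.

Elmhurst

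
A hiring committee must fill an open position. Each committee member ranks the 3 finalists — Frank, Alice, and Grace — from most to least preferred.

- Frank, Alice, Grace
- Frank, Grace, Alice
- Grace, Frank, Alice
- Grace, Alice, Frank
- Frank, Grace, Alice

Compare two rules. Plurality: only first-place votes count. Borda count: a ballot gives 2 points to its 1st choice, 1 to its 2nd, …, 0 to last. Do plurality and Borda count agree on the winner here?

Plurality first-place counts: Frank 3, Alice 0, Grace 2 → Frank.
Borda totals: Frank 7, Alice 2, Grace 6 → Frank.
The two rules agree on Frank.

Yes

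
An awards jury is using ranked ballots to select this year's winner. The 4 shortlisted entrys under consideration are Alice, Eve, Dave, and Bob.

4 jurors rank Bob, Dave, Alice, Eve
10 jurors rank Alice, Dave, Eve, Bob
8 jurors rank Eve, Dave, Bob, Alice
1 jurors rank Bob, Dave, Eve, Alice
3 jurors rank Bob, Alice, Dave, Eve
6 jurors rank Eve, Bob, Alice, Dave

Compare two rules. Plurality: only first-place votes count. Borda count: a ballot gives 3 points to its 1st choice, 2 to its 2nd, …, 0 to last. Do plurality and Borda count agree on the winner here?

Yes

Plurality first-place counts: Alice 10, Eve 14, Dave 0, Bob 8 → Eve.
Borda totals: Alice 46, Eve 53, Dave 49, Bob 44 → Eve.
The two rules agree on Eve.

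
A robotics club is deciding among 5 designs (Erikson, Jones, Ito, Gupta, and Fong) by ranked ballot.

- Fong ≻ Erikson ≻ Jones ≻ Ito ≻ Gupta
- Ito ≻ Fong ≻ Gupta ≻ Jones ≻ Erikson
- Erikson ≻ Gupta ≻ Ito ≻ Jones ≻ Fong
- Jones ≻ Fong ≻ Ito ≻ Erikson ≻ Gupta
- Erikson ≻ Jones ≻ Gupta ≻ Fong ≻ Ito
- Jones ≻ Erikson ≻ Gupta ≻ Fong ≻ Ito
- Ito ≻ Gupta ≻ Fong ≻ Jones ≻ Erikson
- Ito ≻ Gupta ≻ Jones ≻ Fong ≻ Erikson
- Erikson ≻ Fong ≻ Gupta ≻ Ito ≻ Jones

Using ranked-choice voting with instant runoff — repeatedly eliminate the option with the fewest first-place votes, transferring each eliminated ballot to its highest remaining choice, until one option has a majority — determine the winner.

Erikson

Round 1: Erikson 3, Ito 3, Jones 2, Fong 1, Gupta 0. Gupta has the fewest and is eliminated.
Round 2: Erikson 3, Ito 3, Jones 2, Fong 1. Fong has the fewest and is eliminated.
Round 3: Erikson 4, Ito 3, Jones 2. Jones has the fewest and is eliminated.
Round 4: Erikson 5, Ito 4. Erikson has a majority.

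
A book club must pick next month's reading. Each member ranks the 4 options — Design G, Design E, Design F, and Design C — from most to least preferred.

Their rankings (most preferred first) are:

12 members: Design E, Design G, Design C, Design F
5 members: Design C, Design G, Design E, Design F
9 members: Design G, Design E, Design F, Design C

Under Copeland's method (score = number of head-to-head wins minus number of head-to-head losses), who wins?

Design G

Pairwise results:
  Design G vs Design E: Design G wins 14–12.
  Design G vs Design F: Design G wins 26–0.
  Design G vs Design C: Design G wins 21–5.
  Design E vs Design F: Design E wins 26–0.
  Design E vs Design C: Design E wins 21–5.
  Design F vs Design C: Design C wins 17–9.
Copeland scores (wins − losses):
  Design G: 3 − 0 = 3
  Design E: 2 − 1 = 1
  Design F: 0 − 3 = -3
  Design C: 1 − 2 = -1
Design G has the best Copeland score.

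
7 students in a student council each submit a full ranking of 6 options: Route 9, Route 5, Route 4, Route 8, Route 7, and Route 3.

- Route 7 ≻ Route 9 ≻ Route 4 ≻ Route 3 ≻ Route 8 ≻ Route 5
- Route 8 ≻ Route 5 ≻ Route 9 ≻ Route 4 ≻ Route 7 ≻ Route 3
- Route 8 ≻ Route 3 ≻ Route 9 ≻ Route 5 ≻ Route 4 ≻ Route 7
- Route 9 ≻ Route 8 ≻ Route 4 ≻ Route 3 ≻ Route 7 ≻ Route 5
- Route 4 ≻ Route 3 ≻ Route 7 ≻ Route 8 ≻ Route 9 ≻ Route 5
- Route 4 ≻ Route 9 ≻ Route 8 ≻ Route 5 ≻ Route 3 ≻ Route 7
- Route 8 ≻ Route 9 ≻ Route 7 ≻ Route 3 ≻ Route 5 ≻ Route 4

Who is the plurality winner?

First-place vote totals:
  Route 9: 1
  Route 5: 0
  Route 4: 2
  Route 8: 3
  Route 7: 1
  Route 3: 0
Route 8 has the most first-place votes.

Route 8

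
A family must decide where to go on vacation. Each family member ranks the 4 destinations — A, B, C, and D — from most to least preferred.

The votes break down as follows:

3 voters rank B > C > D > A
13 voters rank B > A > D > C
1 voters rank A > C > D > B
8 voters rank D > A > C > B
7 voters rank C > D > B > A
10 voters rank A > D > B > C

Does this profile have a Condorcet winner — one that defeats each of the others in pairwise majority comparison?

No

Head-to-head results (42 voters total):
A vs B: B wins 23–19.
A vs C: A wins 32–10.
A vs D: A wins 24–18.
B vs C: B wins 26–16.
B vs D: D wins 26–16.
C vs D: D wins 31–11.
No candidate beats all others: A beats D beats B beats A, a majority cycle.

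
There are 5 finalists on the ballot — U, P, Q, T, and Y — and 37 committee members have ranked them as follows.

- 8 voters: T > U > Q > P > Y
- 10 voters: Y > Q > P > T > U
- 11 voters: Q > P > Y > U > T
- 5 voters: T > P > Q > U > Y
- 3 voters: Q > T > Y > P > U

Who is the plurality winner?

Q

First-place vote totals:
  U: 0
  P: 0
  Q: 14
  T: 13
  Y: 10
Q has the most first-place votes.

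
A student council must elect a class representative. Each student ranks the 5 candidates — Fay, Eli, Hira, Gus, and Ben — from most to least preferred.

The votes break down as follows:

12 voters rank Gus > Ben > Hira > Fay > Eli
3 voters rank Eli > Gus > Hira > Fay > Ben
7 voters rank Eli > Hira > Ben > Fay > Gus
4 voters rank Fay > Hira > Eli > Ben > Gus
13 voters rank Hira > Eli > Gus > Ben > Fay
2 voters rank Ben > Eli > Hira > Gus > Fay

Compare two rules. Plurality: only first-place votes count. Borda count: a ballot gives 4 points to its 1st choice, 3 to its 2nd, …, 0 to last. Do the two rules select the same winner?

Yes

Plurality first-place counts: Fay 4, Eli 10, Hira 13, Gus 12, Ben 2 → Hira.
Borda totals: Fay 38, Eli 93, Hira 119, Gus 85, Ben 75 → Hira.
The two rules agree on Hira.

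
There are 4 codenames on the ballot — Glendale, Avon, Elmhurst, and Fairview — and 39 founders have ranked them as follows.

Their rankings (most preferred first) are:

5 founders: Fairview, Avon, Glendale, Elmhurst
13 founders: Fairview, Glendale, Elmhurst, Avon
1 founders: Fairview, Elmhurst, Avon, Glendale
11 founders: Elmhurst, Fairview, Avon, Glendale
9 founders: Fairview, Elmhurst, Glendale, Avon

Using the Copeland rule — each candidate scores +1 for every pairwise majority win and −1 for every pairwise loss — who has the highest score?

Pairwise results:
  Glendale vs Avon: Glendale wins 22–17.
  Glendale vs Elmhurst: Elmhurst wins 21–18.
  Glendale vs Fairview: Fairview wins 39–0.
  Avon vs Elmhurst: Elmhurst wins 34–5.
  Avon vs Fairview: Fairview wins 39–0.
  Elmhurst vs Fairview: Fairview wins 28–11.
Copeland scores (wins − losses):
  Glendale: 1 − 2 = -1
  Avon: 0 − 3 = -3
  Elmhurst: 2 − 1 = 1
  Fairview: 3 − 0 = 3
Fairview has the best Copeland score.

Fairview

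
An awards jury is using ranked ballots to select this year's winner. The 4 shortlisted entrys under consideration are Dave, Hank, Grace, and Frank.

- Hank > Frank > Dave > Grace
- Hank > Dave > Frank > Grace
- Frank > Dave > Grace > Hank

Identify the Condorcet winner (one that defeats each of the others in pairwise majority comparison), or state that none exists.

Hank

Head-to-head results (3 voters total):
Dave vs Hank: Hank wins 2–1.
Dave vs Grace: Dave wins 3–0.
Dave vs Frank: Frank wins 2–1.
Hank vs Grace: Hank wins 2–1.
Hank vs Frank: Hank wins 2–1.
Grace vs Frank: Frank wins 3–0.
Hank beats each rival — Dave (2–1), Grace (2–1), Frank (2–1) — so Hank is the Condorcet winner.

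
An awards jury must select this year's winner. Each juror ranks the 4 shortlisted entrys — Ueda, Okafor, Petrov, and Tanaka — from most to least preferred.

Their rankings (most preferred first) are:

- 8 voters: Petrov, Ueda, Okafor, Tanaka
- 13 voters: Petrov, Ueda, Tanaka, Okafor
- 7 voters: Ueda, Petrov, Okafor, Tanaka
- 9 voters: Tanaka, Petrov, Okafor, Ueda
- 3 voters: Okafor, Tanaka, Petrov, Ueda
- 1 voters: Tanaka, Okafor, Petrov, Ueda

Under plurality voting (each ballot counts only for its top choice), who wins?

First-place vote totals:
  Ueda: 7
  Okafor: 3
  Petrov: 21
  Tanaka: 10
Petrov has the most first-place votes.

Petrov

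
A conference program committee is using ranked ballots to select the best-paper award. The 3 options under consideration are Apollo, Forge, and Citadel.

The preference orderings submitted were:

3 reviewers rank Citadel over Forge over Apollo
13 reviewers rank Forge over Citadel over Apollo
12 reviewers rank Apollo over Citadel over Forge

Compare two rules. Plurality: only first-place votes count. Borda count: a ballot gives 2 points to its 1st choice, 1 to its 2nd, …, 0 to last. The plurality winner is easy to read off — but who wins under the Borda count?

Citadel

Plurality first-place counts: Apollo 12, Forge 13, Citadel 3 → Forge.
Borda totals: Apollo 24, Forge 29, Citadel 31 → Citadel.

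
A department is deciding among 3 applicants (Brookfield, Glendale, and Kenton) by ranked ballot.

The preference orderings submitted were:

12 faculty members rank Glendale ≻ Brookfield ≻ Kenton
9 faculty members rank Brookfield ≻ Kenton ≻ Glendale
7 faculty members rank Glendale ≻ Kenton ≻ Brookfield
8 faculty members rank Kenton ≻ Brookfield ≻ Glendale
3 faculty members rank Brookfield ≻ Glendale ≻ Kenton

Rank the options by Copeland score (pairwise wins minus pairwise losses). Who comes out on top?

Brookfield

Pairwise results:
  Brookfield vs Glendale: Brookfield wins 20–19.
  Brookfield vs Kenton: Brookfield wins 24–15.
  Glendale vs Kenton: Glendale wins 22–17.
Copeland scores (wins − losses):
  Brookfield: 2 − 0 = 2
  Glendale: 1 − 1 = 0
  Kenton: 0 − 2 = -2
Brookfield has the best Copeland score.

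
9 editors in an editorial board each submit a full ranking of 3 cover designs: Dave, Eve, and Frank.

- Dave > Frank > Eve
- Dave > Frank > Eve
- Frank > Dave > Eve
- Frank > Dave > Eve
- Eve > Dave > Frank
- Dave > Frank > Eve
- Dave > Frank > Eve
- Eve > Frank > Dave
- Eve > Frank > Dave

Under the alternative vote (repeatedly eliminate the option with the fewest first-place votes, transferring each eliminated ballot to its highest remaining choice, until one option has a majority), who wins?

Dave

Round 1: Dave 4, Eve 3, Frank 2. Frank has the fewest and is eliminated.
Round 2: Dave 6, Eve 3. Dave has a majority.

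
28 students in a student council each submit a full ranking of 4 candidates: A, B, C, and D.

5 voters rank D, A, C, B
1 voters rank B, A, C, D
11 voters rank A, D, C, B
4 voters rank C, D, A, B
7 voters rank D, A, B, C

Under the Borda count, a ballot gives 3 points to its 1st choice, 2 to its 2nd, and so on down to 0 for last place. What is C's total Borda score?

29

Borda scores:
  A: 5·2 + 2 + 11·3 + 4·1 + 7·2 = 63
  B: 5·0 + 3 + 11·0 + 4·0 + 7·1 = 10
  C: 5·1 + 1 + 11·1 + 4·3 + 7·0 = 29
  D: 5·3 + 0 + 11·2 + 4·2 + 7·3 = 66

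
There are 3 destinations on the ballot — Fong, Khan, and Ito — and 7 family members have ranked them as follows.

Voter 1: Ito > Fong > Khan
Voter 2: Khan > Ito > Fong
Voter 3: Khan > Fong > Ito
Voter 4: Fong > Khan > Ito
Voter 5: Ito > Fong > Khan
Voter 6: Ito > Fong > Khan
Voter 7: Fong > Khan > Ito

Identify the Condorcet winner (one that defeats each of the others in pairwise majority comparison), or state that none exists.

Head-to-head results (7 voters total):
Fong vs Khan: Fong wins 5–2.
Fong vs Ito: Ito wins 4–3.
Khan vs Ito: Khan wins 4–3.
No candidate beats all others: Fong beats Khan beats Ito beats Fong, a majority cycle.

None — there is no Condorcet winner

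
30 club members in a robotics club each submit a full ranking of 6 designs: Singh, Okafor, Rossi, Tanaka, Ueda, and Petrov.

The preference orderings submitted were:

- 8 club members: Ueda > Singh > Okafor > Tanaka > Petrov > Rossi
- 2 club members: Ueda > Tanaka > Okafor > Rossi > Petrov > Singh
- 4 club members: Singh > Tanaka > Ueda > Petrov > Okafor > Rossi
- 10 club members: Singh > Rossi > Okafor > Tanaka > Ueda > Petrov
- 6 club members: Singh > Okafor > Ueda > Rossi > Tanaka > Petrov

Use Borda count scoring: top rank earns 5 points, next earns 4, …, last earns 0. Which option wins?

Borda scores:
  Singh: 8·4 + 2·0 + 4·5 + 10·5 + 6·5 = 132
  Okafor: 8·3 + 2·3 + 4·1 + 10·3 + 6·4 = 88
  Rossi: 8·0 + 2·2 + 4·0 + 10·4 + 6·2 = 56
  Tanaka: 8·2 + 2·4 + 4·4 + 10·2 + 6·1 = 66
  Ueda: 8·5 + 2·5 + 4·3 + 10·1 + 6·3 = 90
  Petrov: 8·1 + 2·1 + 4·2 + 10·0 + 6·0 = 18
Singh has the highest total.

Singh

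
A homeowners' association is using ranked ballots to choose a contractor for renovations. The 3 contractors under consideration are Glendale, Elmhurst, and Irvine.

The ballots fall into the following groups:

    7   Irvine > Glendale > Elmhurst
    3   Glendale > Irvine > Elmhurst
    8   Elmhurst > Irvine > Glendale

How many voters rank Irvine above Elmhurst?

Ballots ranking Irvine above Elmhurst: 7+3 = 10.
Ballots ranking Elmhurst above Irvine: 8.
So 10 of 18 voters prefer Irvine to Elmhurst.

10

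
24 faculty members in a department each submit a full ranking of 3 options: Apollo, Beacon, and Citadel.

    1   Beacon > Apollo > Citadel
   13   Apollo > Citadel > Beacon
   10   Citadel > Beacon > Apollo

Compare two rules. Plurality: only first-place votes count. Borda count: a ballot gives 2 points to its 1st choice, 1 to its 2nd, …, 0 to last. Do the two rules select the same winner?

No

Plurality first-place counts: Apollo 13, Beacon 1, Citadel 10 → Apollo.
Borda totals: Apollo 27, Beacon 12, Citadel 33 → Citadel.
The two rules disagree: plurality picks Apollo, Borda picks Citadel.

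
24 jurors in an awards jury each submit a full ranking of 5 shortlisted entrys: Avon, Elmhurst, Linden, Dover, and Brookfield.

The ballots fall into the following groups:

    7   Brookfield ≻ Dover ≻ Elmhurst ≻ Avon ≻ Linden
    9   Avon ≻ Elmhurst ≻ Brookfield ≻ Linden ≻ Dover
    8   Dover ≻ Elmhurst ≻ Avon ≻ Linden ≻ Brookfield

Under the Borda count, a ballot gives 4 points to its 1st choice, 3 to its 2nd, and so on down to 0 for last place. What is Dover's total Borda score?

53

Borda scores:
  Avon: 7·1 + 9·4 + 8·2 = 59
  Elmhurst: 7·2 + 9·3 + 8·3 = 65
  Linden: 7·0 + 9·1 + 8·1 = 17
  Dover: 7·3 + 9·0 + 8·4 = 53
  Brookfield: 7·4 + 9·2 + 8·0 = 46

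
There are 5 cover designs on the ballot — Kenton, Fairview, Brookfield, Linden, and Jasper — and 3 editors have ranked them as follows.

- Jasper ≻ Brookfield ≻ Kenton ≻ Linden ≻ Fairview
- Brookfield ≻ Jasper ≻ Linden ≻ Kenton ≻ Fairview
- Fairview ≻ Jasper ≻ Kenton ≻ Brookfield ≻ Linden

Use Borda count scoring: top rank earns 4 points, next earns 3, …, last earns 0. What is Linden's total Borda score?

3

Borda scores:
  Kenton: 2 + 1 + 2 = 5
  Fairview: 0 + 0 + 4 = 4
  Brookfield: 3 + 4 + 1 = 8
  Linden: 1 + 2 + 0 = 3
  Jasper: 4 + 3 + 3 = 10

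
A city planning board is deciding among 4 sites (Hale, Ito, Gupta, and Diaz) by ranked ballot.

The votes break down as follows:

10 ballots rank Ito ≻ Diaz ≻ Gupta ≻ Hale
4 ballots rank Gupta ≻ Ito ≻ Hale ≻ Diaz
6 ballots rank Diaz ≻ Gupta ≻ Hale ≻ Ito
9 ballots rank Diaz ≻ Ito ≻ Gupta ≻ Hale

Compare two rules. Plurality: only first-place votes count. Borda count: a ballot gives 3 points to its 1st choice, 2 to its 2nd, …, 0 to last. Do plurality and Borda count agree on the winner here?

Yes

Plurality first-place counts: Hale 0, Ito 10, Gupta 4, Diaz 15 → Diaz.
Borda totals: Hale 10, Ito 56, Gupta 43, Diaz 65 → Diaz.
The two rules agree on Diaz.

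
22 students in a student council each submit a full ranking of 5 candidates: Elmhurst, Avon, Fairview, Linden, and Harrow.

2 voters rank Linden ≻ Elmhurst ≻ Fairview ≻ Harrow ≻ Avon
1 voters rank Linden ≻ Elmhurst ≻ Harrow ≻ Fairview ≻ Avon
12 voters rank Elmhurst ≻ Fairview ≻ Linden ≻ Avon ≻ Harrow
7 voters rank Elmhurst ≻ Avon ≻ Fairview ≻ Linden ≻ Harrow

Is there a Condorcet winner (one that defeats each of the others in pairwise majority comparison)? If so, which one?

Head-to-head results (22 voters total):
Elmhurst vs Avon: Elmhurst wins 22–0.
Elmhurst vs Fairview: Elmhurst wins 22–0.
Elmhurst vs Linden: Elmhurst wins 19–3.
Elmhurst vs Harrow: Elmhurst wins 22–0.
Avon vs Fairview: Fairview wins 15–7.
Avon vs Linden: Linden wins 15–7.
Avon vs Harrow: Avon wins 19–3.
Fairview vs Linden: Fairview wins 19–3.
Fairview vs Harrow: Fairview wins 21–1.
Linden vs Harrow: Linden wins 22–0.
Elmhurst beats each rival — Avon (22–0), Fairview (22–0), Linden (19–3), Harrow (22–0) — so Elmhurst is the Condorcet winner.

Elmhurst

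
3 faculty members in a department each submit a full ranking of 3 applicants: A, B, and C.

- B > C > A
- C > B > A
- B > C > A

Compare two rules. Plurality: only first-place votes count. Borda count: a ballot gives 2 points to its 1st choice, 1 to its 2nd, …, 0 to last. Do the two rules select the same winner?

Plurality first-place counts: A 0, B 2, C 1 → B.
Borda totals: A 0, B 5, C 4 → B.
The two rules agree on B.

Yes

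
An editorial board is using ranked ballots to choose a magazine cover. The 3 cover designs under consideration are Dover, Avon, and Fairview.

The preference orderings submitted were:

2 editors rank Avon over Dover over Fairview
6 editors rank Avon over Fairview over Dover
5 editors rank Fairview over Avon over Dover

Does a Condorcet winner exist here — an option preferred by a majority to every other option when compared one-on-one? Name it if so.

Avon

Head-to-head results (13 voters total):
Dover vs Avon: Avon wins 13–0.
Dover vs Fairview: Fairview wins 11–2.
Avon vs Fairview: Avon wins 8–5.
Avon beats each rival — Dover (13–0), Fairview (8–5) — so Avon is the Condorcet winner.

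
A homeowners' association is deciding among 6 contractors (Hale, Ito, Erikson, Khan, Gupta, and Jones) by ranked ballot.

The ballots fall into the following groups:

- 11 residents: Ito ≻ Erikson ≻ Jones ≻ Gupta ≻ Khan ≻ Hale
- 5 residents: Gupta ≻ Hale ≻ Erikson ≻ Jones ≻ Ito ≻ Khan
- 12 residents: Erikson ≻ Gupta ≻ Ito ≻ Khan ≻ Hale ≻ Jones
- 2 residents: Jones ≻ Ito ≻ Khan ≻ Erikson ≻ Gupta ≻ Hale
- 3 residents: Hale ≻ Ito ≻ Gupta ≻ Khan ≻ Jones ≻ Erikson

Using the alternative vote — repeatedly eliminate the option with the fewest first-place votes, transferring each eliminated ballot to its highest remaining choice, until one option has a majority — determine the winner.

Round 1: Erikson 12, Ito 11, Gupta 5, Hale 3, Jones 2, Khan 0. Khan has the fewest and is eliminated.
Round 2: Erikson 12, Ito 11, Gupta 5, Hale 3, Jones 2. Jones has the fewest and is eliminated.
Round 3: Ito 13, Erikson 12, Gupta 5, Hale 3. Hale has the fewest and is eliminated.
Round 4: Ito 16, Erikson 12, Gupta 5. Gupta has the fewest and is eliminated.
Round 5: Erikson 17, Ito 16. Erikson has a majority.

Erikson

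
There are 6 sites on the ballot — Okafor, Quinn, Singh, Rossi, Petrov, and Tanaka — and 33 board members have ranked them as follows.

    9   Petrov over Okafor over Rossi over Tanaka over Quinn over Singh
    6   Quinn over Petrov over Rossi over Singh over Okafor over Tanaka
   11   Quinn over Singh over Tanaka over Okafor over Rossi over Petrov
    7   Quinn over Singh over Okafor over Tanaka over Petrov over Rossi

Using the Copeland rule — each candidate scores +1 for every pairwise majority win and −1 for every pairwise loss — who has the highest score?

Pairwise results:
  Okafor vs Quinn: Quinn wins 24–9.
  Okafor vs Singh: Singh wins 24–9.
  Okafor vs Rossi: Okafor wins 27–6.
  Okafor vs Petrov: Okafor wins 18–15.
  Okafor vs Tanaka: Okafor wins 22–11.
  Quinn vs Singh: Quinn wins 33–0.
  Quinn vs Rossi: Quinn wins 24–9.
  Quinn vs Petrov: Quinn wins 24–9.
  Quinn vs Tanaka: Quinn wins 24–9.
  Singh vs Rossi: Singh wins 18–15.
  Singh vs Petrov: Singh wins 18–15.
  Singh vs Tanaka: Singh wins 24–9.
  Rossi vs Petrov: Petrov wins 22–11.
  Rossi vs Tanaka: Tanaka wins 18–15.
  Petrov vs Tanaka: Tanaka wins 18–15.
Copeland scores (wins − losses):
  Okafor: 3 − 2 = 1
  Quinn: 5 − 0 = 5
  Singh: 4 − 1 = 3
  Rossi: 0 − 5 = -5
  Petrov: 1 − 4 = -3
  Tanaka: 2 − 3 = -1
Quinn has the best Copeland score.

Quinn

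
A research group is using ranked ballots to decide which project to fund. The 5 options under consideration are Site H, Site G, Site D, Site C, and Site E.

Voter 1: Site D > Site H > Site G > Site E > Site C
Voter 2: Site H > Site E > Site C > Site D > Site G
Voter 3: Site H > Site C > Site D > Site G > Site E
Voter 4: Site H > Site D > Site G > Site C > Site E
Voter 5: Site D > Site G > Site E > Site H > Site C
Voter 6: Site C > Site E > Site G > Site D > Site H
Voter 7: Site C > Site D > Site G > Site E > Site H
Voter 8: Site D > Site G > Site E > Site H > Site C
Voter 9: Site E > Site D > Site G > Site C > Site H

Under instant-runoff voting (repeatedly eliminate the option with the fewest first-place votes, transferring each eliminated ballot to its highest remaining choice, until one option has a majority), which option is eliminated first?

Round 1: Site H 3, Site D 3, Site C 2, Site E 1, Site G 0. Site G has the fewest and is eliminated.
Round 2: Site H 3, Site D 3, Site C 2, Site E 1. Site E has the fewest and is eliminated.
Round 3: Site D 4, Site H 3, Site C 2. Site C has the fewest and is eliminated.
Round 4: Site D 6, Site H 3. Site D has a majority.

Site G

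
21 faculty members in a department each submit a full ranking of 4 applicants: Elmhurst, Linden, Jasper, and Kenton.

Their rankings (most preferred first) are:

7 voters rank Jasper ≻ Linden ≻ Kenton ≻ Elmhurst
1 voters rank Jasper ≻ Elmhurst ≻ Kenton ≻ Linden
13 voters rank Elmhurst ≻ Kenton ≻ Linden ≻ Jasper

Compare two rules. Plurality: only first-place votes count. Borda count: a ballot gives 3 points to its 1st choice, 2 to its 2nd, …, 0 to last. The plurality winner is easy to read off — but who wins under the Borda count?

Elmhurst

Plurality first-place counts: Elmhurst 13, Linden 0, Jasper 8, Kenton 0 → Elmhurst.
Borda totals: Elmhurst 41, Linden 27, Jasper 24, Kenton 34 → Elmhurst.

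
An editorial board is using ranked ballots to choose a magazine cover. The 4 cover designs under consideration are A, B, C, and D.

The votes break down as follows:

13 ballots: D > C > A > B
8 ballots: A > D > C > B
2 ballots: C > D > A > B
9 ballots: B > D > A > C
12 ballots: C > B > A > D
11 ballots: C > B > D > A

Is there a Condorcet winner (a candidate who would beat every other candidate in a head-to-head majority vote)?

Head-to-head results (55 voters total):
A vs B: B wins 32–23.
A vs C: C wins 38–17.
A vs D: D wins 35–20.
B vs C: C wins 46–9.
B vs D: B wins 32–23.
C vs D: D wins 30–25.
No candidate beats all others: B beats D beats C beats B, a majority cycle.

No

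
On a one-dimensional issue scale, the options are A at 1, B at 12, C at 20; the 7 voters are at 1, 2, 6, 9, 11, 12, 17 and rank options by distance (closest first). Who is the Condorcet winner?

B

With single-peaked preferences on a line, the Condorcet winner is the candidate closest to the median voter.
The median voter (position 9) is closest to B at 12.
Check: B vs C — voters closer to B: 6 of 7.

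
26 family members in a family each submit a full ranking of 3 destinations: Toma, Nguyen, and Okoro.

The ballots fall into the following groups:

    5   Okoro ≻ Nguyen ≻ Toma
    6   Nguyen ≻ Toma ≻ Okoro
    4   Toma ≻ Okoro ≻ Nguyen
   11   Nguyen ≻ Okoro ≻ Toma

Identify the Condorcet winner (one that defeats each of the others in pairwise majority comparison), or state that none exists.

Head-to-head results (26 voters total):
Toma vs Nguyen: Nguyen wins 22–4.
Toma vs Okoro: Okoro wins 16–10.
Nguyen vs Okoro: Nguyen wins 17–9.
Nguyen beats each rival — Toma (22–4), Okoro (17–9) — so Nguyen is the Condorcet winner.

Nguyen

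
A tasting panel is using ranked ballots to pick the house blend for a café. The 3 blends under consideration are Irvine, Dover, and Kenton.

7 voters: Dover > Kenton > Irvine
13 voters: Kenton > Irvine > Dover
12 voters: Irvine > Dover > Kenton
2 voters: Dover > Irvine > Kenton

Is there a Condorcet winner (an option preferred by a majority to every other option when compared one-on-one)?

No

Head-to-head results (34 voters total):
Irvine vs Dover: Irvine wins 25–9.
Irvine vs Kenton: Kenton wins 20–14.
Dover vs Kenton: Dover wins 21–13.
No candidate beats all others: Irvine beats Dover beats Kenton beats Irvine, a majority cycle.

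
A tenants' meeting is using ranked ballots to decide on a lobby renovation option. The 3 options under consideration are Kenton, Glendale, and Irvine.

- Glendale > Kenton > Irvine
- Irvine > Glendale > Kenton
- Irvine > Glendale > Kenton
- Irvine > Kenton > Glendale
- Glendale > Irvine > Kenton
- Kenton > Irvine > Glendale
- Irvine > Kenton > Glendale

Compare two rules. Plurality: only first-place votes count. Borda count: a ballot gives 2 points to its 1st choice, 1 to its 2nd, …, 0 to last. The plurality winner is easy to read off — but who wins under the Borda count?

Plurality first-place counts: Kenton 1, Glendale 2, Irvine 4 → Irvine.
Borda totals: Kenton 5, Glendale 6, Irvine 10 → Irvine.

Irvine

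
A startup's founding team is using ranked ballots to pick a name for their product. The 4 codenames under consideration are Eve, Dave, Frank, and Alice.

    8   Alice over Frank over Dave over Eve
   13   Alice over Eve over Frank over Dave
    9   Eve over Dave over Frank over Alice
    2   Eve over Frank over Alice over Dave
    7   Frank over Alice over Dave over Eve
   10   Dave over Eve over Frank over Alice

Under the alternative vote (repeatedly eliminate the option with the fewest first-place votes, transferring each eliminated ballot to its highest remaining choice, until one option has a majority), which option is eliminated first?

Frank

Round 1: Alice 21, Eve 11, Dave 10, Frank 7. Frank has the fewest and is eliminated.
Round 2: Alice 28, Eve 11, Dave 10. Alice has a majority.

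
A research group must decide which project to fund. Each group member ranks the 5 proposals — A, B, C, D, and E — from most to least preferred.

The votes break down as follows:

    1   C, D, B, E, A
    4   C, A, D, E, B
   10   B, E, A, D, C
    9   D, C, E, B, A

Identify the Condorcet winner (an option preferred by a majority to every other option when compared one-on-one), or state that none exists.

Head-to-head results (24 voters total):
A vs B: B wins 20–4.
A vs C: C wins 14–10.
A vs D: A wins 14–10.
A vs E: E wins 20–4.
B vs C: C wins 14–10.
B vs D: D wins 14–10.
B vs E: E wins 13–11.
C vs D: D wins 19–5.
C vs E: C wins 14–10.
D vs E: D wins 14–10.
No candidate beats all others: A beats D beats B beats A, a majority cycle.

There is no Condorcet winner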